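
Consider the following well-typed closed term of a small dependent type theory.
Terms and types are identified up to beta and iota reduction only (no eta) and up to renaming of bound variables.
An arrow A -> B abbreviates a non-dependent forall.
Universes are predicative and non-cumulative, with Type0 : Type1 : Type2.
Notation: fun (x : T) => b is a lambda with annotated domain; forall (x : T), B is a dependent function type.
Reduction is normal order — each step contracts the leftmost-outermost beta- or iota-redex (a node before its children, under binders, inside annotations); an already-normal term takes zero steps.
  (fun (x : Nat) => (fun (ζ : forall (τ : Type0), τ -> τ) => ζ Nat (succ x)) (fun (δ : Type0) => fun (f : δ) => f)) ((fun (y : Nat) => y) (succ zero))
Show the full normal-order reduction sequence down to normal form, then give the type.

reduction (normal order):
  (fun (x : Nat) => (fun (ζ : forall (τ : Type0), τ -> τ) => ζ Nat (succ x)) (fun (δ : Type0) => fun (f : δ) => f)) ((fun (y : Nat) => y) (succ zero))
  ~> (fun (x : forall (ζ : Type0), ζ -> ζ) => x Nat (succ ((fun (τ : Nat) => τ) (succ zero)))) (fun (δ : Type0) => fun (f : δ) => f)
  ~> (fun (x : Type0) => fun (ζ : x) => ζ) Nat (succ ((fun (τ : Nat) => τ) (succ zero)))
  ~> (fun (x : Nat) => x) (succ ((fun (ζ : Nat) => ζ) (succ zero)))
  ~> succ ((fun (x : Nat) => x) (succ zero))
  ~> succ (succ zero)
the term's type:
  Nat


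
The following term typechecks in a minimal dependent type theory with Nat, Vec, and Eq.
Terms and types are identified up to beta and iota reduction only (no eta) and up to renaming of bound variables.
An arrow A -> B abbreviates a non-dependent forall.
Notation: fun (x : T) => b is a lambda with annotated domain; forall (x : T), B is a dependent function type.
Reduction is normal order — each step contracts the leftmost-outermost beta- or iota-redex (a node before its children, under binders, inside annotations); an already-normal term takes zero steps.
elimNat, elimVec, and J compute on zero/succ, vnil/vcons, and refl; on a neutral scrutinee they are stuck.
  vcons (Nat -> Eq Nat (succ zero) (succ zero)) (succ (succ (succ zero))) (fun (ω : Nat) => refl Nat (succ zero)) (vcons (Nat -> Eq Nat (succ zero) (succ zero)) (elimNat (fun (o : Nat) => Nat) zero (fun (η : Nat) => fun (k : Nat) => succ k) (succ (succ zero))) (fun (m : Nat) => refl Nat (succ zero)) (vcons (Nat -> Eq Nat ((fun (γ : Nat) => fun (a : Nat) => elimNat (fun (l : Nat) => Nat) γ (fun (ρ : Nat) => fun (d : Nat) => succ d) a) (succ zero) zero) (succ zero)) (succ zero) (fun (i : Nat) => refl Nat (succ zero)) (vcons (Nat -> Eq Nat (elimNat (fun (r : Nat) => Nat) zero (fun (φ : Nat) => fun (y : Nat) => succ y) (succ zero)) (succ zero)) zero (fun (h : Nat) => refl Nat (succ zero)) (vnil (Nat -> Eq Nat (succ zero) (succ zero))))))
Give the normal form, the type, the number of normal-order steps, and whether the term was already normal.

resulting normal form:
  vcons (Nat -> Eq Nat (succ zero) (succ zero)) (succ (succ (succ zero))) (fun (ω : Nat) => refl Nat (succ zero)) (vcons (Nat -> Eq Nat (succ zero) (succ zero)) (succ (succ zero)) (fun (o : Nat) => refl Nat (succ zero)) (vcons (Nat -> Eq Nat (succ zero) (succ zero)) (succ zero) (fun (η : Nat) => refl Nat (succ zero)) (vcons (Nat -> Eq Nat (succ zero) (succ zero)) zero (fun (k : Nat) => refl Nat (succ zero)) (vnil (Nat -> Eq Nat (succ zero) (succ zero))))))
type:
  Vec (Nat -> Eq Nat (succ zero) (succ zero)) (succ (succ (succ (succ zero))))
reduction steps (normal order): 14
term was already normal: no
first redex: an elimNat iota-redex


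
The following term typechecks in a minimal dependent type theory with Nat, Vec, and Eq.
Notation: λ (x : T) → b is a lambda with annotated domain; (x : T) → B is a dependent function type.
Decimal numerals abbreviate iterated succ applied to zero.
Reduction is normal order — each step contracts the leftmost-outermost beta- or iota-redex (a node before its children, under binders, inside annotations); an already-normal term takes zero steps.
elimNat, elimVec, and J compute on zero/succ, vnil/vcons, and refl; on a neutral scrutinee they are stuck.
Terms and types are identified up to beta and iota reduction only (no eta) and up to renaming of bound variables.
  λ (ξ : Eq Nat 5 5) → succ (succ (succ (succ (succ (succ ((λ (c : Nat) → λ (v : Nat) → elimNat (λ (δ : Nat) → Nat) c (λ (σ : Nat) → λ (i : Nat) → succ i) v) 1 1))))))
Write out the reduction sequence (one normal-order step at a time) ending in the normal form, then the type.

reduction (normal order):
  λ (ξ : Eq Nat 5 5) → succ (succ (succ (succ (succ (succ ((λ (c : Nat) → λ (v : Nat) → elimNat (λ (δ : Nat) → Nat) c (λ (σ : Nat) → λ (i : Nat) → succ i) v) 1 1))))))
  ~> λ (ξ : Eq Nat 5 5) → succ (succ (succ (succ (succ (succ ((λ (c : Nat) → elimNat (λ (v : Nat) → Nat) 1 (λ (δ : Nat) → λ (σ : Nat) → succ σ) c) 1))))))
  ~> λ (ξ : Eq Nat 5 5) → succ (succ (succ (succ (succ (succ (elimNat (λ (c : Nat) → Nat) 1 (λ (v : Nat) → λ (δ : Nat) → succ δ) 1))))))
  ~> λ (ξ : Eq Nat 5 5) → succ (succ (succ (succ (succ (succ ((λ (c : Nat) → λ (v : Nat) → succ v) 0 (elimNat (λ (δ : Nat) → Nat) 1 (λ (σ : Nat) → λ (i : Nat) → succ i) 0)))))))
  ~> λ (ξ : Eq Nat 5 5) → succ (succ (succ (succ (succ (succ ((λ (c : Nat) → succ c) (elimNat (λ (v : Nat) → Nat) 1 (λ (δ : Nat) → λ (σ : Nat) → succ σ) 0)))))))
  ~> λ (ξ : Eq Nat 5 5) → succ (succ (succ (succ (succ (succ (succ (elimNat (λ (c : Nat) → Nat) 1 (λ (v : Nat) → λ (δ : Nat) → succ δ) 0)))))))
  ~> λ (ξ : Eq Nat 5 5) → 8
type:
  (ξ : Eq Nat 5 5) → Nat


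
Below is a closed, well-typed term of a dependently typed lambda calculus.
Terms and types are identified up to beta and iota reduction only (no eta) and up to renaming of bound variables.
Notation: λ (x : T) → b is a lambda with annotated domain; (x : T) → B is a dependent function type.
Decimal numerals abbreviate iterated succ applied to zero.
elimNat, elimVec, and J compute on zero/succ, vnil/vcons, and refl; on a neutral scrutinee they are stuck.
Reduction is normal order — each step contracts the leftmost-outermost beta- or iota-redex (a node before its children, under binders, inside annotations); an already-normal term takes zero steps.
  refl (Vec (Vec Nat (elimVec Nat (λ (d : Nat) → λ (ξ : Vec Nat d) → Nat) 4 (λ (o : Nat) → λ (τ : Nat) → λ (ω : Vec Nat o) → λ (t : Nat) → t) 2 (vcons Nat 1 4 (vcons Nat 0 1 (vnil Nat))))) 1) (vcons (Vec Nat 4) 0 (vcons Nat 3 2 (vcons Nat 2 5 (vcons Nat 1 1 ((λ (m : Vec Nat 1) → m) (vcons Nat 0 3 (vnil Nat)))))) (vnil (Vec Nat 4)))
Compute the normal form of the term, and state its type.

reduced normal form:
  refl (Vec (Vec Nat 4) 1) (vcons (Vec Nat 4) 0 (vcons Nat 3 2 (vcons Nat 2 5 (vcons Nat 1 1 (vcons Nat 0 3 (vnil Nat))))) (vnil (Vec Nat 4)))
type:
  Eq (Vec (Vec Nat 4) 1) (vcons (Vec Nat 4) 0 (vcons Nat 3 2 (vcons Nat 2 5 (vcons Nat 1 1 (vcons Nat 0 3 (vnil Nat))))) (vnil (Vec Nat 4))) (vcons (Vec Nat 4) 0 (vcons Nat 3 2 (vcons Nat 2 5 (vcons Nat 1 1 (vcons Nat 0 3 (vnil Nat))))) (vnil (Vec Nat 4)))
observation: 12 normal-order steps normalize the term, beginning with an elimVec iota-redex.


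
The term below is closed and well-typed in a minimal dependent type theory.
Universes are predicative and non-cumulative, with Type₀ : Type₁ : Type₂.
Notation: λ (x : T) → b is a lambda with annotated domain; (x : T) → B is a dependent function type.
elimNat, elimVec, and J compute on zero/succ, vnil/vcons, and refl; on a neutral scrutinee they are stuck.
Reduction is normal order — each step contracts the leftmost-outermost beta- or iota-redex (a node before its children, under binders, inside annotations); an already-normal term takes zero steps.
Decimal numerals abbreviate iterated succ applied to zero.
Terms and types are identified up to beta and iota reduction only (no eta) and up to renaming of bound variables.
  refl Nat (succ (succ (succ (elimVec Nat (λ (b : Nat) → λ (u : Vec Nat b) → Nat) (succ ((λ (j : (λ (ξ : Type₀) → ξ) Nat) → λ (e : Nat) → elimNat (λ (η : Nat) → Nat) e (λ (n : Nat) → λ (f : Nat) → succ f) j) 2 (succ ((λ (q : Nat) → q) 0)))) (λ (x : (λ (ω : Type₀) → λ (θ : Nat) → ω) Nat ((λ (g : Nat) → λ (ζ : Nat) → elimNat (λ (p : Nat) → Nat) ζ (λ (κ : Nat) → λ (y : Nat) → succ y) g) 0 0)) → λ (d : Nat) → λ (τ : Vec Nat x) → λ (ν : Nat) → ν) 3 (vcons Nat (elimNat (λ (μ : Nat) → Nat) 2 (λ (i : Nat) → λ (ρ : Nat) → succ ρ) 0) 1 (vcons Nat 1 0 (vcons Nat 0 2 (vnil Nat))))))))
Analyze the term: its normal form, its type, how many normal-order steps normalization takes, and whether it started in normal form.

resulting normal form:
  refl Nat 7
inferred type:
  Eq Nat 7 7
reduction steps (normal order): 26
started in normal form: no
first redex: an elimVec iota-redex


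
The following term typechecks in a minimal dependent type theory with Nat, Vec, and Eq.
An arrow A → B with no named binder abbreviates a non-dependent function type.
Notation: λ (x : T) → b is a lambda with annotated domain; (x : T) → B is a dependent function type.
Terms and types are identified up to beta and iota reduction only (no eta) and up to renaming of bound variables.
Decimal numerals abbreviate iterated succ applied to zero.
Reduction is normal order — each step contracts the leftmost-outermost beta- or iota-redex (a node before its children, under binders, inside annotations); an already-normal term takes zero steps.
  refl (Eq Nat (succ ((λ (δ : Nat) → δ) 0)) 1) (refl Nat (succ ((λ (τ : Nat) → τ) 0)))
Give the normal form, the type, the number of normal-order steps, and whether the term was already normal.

normal form:
  refl (Eq Nat 1 1) (refl Nat 1)
type:
  Eq (Eq Nat 1 1) (refl Nat 1) (refl Nat 1)
reduction steps (normal order): 2
already normal: no
first contracted redex: a beta-redex


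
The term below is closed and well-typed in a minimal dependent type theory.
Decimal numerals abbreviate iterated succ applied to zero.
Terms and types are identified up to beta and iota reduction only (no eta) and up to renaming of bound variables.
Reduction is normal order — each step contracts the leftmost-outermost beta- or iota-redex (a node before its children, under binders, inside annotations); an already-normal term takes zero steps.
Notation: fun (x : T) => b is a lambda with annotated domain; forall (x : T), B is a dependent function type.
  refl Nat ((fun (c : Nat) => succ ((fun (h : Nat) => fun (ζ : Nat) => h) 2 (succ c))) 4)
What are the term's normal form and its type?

normal form:
  refl Nat 3
type:
  Eq Nat 3 3


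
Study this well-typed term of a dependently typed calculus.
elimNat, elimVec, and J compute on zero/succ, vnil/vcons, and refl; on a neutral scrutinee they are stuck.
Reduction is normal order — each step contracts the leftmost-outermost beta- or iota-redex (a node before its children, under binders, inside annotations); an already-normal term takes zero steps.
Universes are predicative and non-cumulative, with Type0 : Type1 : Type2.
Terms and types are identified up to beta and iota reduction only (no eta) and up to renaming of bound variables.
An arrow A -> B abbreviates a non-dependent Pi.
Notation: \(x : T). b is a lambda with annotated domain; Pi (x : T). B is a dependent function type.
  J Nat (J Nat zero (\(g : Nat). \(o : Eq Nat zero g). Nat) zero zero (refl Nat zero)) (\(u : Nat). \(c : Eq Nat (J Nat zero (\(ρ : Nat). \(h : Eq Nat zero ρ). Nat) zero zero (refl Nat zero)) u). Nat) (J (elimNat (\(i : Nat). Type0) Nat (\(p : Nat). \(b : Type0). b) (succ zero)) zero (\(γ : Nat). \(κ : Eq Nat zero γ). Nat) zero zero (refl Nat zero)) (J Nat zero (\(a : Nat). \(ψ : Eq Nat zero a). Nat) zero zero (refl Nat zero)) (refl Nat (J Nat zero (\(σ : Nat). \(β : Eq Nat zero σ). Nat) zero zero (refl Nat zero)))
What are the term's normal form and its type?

resulting normal form:
  zero
type:
  Nat


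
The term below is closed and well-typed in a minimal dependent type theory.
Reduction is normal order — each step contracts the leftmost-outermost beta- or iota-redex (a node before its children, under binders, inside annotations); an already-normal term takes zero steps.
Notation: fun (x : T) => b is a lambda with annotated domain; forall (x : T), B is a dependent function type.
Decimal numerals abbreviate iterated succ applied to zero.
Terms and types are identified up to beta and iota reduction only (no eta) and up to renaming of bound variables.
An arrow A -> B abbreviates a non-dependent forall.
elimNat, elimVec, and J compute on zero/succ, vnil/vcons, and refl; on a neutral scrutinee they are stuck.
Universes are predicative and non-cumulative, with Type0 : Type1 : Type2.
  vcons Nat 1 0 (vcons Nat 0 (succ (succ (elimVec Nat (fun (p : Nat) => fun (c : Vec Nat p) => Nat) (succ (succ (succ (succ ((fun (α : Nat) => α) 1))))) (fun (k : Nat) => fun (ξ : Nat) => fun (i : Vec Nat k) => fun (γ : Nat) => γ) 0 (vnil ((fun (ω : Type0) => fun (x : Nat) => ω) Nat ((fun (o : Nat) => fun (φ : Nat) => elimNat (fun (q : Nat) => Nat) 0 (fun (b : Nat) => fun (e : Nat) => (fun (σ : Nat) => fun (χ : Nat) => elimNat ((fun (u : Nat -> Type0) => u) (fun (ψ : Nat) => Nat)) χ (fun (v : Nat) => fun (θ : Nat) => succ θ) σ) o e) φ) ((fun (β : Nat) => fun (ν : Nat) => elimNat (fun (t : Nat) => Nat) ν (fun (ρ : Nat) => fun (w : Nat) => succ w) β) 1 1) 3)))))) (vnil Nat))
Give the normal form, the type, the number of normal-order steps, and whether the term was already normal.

normal form:
  vcons Nat 1 0 (vcons Nat 0 7 (vnil Nat))
the term's type:
  Vec Nat 2
reduction steps (normal order): 2
already normal: no
first redex: an elimVec iota-redex


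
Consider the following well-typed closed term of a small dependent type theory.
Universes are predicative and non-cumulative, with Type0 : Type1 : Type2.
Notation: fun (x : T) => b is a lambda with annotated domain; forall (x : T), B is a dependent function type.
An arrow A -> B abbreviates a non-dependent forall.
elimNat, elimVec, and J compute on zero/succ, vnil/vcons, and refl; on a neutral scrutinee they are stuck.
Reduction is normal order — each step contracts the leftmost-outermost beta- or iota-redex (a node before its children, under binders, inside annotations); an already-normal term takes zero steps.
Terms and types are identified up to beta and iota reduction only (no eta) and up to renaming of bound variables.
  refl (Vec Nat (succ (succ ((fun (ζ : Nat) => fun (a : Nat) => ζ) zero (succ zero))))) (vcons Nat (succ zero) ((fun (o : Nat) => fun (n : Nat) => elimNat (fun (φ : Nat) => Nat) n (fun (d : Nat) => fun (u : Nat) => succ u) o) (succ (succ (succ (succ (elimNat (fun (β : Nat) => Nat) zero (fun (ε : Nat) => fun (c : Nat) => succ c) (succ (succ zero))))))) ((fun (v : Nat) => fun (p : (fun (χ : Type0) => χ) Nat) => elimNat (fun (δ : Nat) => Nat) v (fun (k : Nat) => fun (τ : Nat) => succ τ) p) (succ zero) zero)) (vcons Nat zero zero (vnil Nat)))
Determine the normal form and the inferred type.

normal form:
  refl (Vec Nat (succ (succ zero))) (vcons Nat (succ zero) (succ (succ (succ (succ (succ (succ (succ zero))))))) (vcons Nat zero zero (vnil Nat)))
the term's type:
  Eq (Vec Nat (succ (succ zero))) (vcons Nat (succ zero) (succ (succ (succ (succ (succ (succ (succ zero))))))) (vcons Nat zero zero (vnil Nat))) (vcons Nat (succ zero) (succ (succ (succ (succ (succ (succ (succ zero))))))) (vcons Nat zero zero (vnil Nat)))
observation: 33 normal-order steps normalize the term, beginning with a beta-redex.


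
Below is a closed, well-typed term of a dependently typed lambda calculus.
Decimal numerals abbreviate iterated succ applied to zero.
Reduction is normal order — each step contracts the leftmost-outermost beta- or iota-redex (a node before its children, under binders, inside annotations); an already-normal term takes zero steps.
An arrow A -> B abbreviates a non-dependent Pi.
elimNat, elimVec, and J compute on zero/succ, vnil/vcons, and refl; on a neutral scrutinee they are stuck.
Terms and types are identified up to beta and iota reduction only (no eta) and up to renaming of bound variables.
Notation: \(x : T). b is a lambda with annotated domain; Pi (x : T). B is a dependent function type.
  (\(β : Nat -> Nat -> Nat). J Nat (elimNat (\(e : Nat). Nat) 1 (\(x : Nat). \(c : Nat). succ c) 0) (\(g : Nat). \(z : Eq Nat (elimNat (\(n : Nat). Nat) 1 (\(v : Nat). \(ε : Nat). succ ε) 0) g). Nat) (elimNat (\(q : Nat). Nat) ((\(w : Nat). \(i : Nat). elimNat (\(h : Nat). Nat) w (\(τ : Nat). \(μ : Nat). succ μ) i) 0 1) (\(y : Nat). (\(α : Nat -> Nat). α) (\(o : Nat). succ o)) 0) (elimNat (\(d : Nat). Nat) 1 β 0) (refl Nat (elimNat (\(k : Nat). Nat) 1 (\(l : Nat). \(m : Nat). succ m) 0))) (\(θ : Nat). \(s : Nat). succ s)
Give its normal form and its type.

resulting normal form:
  1
inferred type:
  Nat
observation: the term reaches its normal form after 9 normal-order steps.


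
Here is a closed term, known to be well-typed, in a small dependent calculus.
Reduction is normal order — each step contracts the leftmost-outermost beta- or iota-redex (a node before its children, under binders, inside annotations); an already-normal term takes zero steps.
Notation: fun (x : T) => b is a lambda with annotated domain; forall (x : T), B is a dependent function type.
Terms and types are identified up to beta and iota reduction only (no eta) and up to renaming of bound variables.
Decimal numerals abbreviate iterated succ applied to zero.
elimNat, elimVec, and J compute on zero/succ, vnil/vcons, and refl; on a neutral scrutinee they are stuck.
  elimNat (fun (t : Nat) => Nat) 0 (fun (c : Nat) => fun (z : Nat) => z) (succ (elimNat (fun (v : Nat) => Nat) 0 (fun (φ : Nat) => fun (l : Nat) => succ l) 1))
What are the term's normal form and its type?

normal form:
  0
inferred type:
  Nat
observation: normalization takes exactly 11 steps under the normal-order strategy.


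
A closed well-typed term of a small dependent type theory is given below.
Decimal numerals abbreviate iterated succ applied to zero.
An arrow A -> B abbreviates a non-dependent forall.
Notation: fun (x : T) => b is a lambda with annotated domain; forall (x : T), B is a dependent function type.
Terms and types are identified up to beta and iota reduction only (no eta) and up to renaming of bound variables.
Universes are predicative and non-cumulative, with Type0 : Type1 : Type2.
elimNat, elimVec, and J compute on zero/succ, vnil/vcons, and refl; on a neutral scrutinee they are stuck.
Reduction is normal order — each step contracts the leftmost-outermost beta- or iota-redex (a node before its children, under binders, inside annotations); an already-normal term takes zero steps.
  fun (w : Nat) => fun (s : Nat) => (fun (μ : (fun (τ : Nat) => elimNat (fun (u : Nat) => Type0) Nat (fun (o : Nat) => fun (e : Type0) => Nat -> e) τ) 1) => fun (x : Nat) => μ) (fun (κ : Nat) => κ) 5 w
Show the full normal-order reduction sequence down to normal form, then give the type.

reduction (normal order):
  fun (w : Nat) => fun (s : Nat) => (fun (μ : (fun (τ : Nat) => elimNat (fun (u : Nat) => Type0) Nat (fun (o : Nat) => fun (e : Type0) => Nat -> e) τ) 1) => fun (x : Nat) => μ) (fun (κ : Nat) => κ) 5 w
  ~> fun (w : Nat) => fun (s : Nat) => (fun (μ : Nat) => fun (τ : Nat) => τ) 5 w
  ~> fun (w : Nat) => fun (s : Nat) => (fun (μ : Nat) => μ) w
  ~> fun (w : Nat) => fun (s : Nat) => w
type:
  Nat -> Nat -> Nat


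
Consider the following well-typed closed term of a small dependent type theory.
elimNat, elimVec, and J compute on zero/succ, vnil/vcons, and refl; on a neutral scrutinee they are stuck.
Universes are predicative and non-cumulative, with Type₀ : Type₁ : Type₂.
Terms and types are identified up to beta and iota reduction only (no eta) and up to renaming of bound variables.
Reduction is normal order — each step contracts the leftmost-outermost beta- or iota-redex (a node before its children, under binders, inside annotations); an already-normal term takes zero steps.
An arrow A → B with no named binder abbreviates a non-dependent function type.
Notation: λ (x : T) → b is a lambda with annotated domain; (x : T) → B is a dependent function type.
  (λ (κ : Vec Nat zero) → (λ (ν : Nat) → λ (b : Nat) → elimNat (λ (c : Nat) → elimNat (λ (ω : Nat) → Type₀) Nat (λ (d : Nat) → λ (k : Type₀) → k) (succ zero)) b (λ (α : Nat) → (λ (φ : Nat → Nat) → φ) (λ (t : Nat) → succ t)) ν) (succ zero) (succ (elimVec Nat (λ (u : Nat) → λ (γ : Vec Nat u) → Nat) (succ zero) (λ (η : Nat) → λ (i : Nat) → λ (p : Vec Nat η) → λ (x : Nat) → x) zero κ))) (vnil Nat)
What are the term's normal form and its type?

reduced normal form:
  succ (succ (succ zero))
type:
  Nat
observation: the first redex contracted is a beta-redex; the normal form is reached in 9 normal-order steps.


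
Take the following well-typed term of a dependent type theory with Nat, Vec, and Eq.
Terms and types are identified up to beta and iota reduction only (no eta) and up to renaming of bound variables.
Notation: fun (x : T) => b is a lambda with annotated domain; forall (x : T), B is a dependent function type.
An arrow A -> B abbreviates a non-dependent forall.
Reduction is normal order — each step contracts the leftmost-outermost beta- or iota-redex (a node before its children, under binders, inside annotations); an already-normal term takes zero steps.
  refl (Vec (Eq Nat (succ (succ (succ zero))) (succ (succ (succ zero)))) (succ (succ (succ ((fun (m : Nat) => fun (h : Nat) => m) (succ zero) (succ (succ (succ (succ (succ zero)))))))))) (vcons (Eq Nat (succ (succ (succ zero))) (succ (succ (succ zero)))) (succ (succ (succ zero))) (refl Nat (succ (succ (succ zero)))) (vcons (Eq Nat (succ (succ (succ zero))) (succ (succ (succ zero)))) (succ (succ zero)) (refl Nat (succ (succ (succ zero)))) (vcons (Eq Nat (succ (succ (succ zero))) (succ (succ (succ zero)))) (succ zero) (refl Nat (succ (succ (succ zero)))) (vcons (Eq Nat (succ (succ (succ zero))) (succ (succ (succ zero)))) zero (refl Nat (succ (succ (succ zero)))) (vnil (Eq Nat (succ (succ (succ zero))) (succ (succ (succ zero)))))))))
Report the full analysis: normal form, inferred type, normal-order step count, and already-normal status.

resulting normal form:
  refl (Vec (Eq Nat (succ (succ (succ zero))) (succ (succ (succ zero)))) (succ (succ (succ (succ zero))))) (vcons (Eq Nat (succ (succ (succ zero))) (succ (succ (succ zero)))) (succ (succ (succ zero))) (refl Nat (succ (succ (succ zero)))) (vcons (Eq Nat (succ (succ (succ zero))) (succ (succ (succ zero)))) (succ (succ zero)) (refl Nat (succ (succ (succ zero)))) (vcons (Eq Nat (succ (succ (succ zero))) (succ (succ (succ zero)))) (succ zero) (refl Nat (succ (succ (succ zero)))) (vcons (Eq Nat (succ (succ (succ zero))) (succ (succ (succ zero)))) zero (refl Nat (succ (succ (succ zero)))) (vnil (Eq Nat (succ (succ (succ zero))) (succ (succ (succ zero)))))))))
type:
  Eq (Vec (Eq Nat (succ (succ (succ zero))) (succ (succ (succ zero)))) (succ (succ (succ (succ zero))))) (vcons (Eq Nat (succ (succ (succ zero))) (succ (succ (succ zero)))) (succ (succ (succ zero))) (refl Nat (succ (succ (succ zero)))) (vcons (Eq Nat (succ (succ (succ zero))) (succ (succ (succ zero)))) (succ (succ zero)) (refl Nat (succ (succ (succ zero)))) (vcons (Eq Nat (succ (succ (succ zero))) (succ (succ (succ zero)))) (succ zero) (refl Nat (succ (succ (succ zero)))) (vcons (Eq Nat (succ (succ (succ zero))) (succ (succ (succ zero)))) zero (refl Nat (succ (succ (succ zero)))) (vnil (Eq Nat (succ (succ (succ zero))) (succ (succ (succ zero))))))))) (vcons (Eq Nat (succ (succ (succ zero))) (succ (succ (succ zero)))) (succ (succ (succ zero))) (refl Nat (succ (succ (succ zero)))) (vcons (Eq Nat (succ (succ (succ zero))) (succ (succ (succ zero)))) (succ (succ zero)) (refl Nat (succ (succ (succ zero)))) (vcons (Eq Nat (succ (succ (succ zero))) (succ (succ (succ zero)))) (succ zero) (refl Nat (succ (succ (succ zero)))) (vcons (Eq Nat (succ (succ (succ zero))) (succ (succ (succ zero)))) zero (refl Nat (succ (succ (succ zero)))) (vnil (Eq Nat (succ (succ (succ zero))) (succ (succ (succ zero)))))))))
reduction steps (normal order): 2
term was already normal: no
first redex: a beta-redex


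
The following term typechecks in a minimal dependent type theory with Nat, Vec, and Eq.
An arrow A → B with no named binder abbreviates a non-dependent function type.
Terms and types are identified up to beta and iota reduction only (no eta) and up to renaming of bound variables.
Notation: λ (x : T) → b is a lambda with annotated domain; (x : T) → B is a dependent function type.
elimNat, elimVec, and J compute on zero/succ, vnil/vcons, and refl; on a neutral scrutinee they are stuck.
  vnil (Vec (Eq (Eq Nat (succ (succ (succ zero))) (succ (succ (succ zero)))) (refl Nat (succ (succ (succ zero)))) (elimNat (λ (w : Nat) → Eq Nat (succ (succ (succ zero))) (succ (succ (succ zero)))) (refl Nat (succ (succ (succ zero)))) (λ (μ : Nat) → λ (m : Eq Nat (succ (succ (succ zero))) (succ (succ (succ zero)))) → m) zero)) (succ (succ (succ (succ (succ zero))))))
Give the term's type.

inferred type:
  Vec (Vec (Eq (Eq Nat (succ (succ (succ zero))) (succ (succ (succ zero)))) (refl Nat (succ (succ (succ zero)))) (refl Nat (succ (succ (succ zero))))) (succ (succ (succ (succ (succ zero)))))) zero


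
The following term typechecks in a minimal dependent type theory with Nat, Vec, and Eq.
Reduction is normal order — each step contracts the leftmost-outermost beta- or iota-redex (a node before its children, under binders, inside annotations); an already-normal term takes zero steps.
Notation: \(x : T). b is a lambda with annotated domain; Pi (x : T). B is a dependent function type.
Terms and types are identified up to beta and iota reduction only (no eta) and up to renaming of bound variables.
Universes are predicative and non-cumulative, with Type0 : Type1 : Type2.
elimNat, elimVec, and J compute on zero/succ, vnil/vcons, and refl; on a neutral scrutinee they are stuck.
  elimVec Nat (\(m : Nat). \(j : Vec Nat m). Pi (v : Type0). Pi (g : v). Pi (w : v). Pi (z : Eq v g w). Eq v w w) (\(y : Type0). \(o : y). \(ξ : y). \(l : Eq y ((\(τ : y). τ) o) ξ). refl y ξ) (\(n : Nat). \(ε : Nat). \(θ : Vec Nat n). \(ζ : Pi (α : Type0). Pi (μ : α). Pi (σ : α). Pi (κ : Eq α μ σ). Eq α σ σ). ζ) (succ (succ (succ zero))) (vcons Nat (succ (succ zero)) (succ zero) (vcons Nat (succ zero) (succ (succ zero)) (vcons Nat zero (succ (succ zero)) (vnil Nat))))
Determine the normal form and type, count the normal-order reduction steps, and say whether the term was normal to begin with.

resulting normal form:
  \(m : Type0). \(j : m). \(v : m). \(g : Eq m j v). refl m v
inferred type:
  Pi (m : Type0). Pi (j : m). Pi (v : m). Pi (g : Eq m j v). Eq m v v
reduction steps (normal order): 17
already normal: no
first redex: an elimVec iota-redex


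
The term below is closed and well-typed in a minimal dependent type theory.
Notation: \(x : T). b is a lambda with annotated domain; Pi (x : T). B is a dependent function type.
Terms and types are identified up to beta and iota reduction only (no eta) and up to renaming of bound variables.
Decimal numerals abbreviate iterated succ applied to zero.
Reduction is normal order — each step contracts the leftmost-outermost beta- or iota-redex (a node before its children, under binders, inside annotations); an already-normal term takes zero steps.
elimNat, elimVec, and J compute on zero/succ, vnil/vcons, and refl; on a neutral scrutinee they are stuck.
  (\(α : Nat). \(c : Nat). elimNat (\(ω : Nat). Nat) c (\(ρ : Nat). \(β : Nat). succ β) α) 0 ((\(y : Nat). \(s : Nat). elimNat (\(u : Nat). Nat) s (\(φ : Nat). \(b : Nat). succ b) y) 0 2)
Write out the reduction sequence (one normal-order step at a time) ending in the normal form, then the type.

normal-order reduction sequence:
  (\(α : Nat). \(c : Nat). elimNat (\(ω : Nat). Nat) c (\(ρ : Nat). \(β : Nat). succ β) α) 0 ((\(y : Nat). \(s : Nat). elimNat (\(u : Nat). Nat) s (\(φ : Nat). \(b : Nat). succ b) y) 0 2)
  ~> (\(α : Nat). elimNat (\(c : Nat). Nat) α (\(ω : Nat). \(ρ : Nat). succ ρ) 0) ((\(β : Nat). \(y : Nat). elimNat (\(s : Nat). Nat) y (\(u : Nat). \(φ : Nat). succ φ) β) 0 2)
  ~> elimNat (\(α : Nat). Nat) ((\(c : Nat). \(ω : Nat). elimNat (\(ρ : Nat). Nat) ω (\(β : Nat). \(y : Nat). succ y) c) 0 2) (\(s : Nat). \(u : Nat). succ u) 0
  ~> (\(α : Nat). \(c : Nat). elimNat (\(ω : Nat). Nat) c (\(ρ : Nat). \(β : Nat). succ β) α) 0 2
  ~> (\(α : Nat). elimNat (\(c : Nat). Nat) α (\(ω : Nat). \(ρ : Nat). succ ρ) 0) 2
  ~> elimNat (\(α : Nat). Nat) 2 (\(c : Nat). \(ω : Nat). succ ω) 0
  ~> 2
the term's type:
  Nat


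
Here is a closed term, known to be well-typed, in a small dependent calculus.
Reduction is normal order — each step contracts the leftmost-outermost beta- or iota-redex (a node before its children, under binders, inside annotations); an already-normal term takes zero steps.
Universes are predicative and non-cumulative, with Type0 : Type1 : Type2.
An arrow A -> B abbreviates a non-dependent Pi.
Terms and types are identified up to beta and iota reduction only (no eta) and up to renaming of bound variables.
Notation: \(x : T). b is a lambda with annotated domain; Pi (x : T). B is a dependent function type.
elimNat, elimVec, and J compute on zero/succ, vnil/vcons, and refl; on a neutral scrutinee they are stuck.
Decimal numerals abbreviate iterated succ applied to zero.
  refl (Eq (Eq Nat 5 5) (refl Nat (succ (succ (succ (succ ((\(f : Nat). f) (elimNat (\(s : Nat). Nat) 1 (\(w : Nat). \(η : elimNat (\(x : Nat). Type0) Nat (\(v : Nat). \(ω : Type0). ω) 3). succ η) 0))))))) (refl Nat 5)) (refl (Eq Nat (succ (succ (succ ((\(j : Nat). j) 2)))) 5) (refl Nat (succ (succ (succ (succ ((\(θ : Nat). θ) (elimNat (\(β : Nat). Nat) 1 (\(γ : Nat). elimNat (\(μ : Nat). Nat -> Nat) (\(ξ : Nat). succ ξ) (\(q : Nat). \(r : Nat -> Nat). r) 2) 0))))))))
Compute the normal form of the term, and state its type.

reduced normal form:
  refl (Eq (Eq Nat 5 5) (refl Nat 5) (refl Nat 5)) (refl (Eq Nat 5 5) (refl Nat 5))
inferred type:
  Eq (Eq (Eq Nat 5 5) (refl Nat 5) (refl Nat 5)) (refl (Eq Nat 5 5) (refl Nat 5)) (refl (Eq Nat 5 5) (refl Nat 5))


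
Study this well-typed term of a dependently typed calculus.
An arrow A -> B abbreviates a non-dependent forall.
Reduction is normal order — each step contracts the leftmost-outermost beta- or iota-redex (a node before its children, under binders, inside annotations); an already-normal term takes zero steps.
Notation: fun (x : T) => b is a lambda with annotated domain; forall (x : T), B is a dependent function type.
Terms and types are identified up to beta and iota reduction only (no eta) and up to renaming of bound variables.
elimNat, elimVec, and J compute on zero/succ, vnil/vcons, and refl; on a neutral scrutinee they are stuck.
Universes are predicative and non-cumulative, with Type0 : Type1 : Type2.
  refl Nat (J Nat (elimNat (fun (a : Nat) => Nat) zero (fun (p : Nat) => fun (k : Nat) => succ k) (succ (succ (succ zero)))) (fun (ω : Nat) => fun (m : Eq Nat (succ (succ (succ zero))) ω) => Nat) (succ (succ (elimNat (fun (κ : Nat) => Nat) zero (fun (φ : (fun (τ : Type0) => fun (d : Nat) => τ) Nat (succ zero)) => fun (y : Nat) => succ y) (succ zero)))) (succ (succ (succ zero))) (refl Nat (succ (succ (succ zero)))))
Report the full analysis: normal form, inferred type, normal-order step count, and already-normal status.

resulting normal form:
  refl Nat (succ (succ (succ zero)))
the term's type:
  Eq Nat (succ (succ (succ zero))) (succ (succ (succ zero)))
steps to reach normal form (normal order): 5
started in normal form: no
first redex: a J iota-redex


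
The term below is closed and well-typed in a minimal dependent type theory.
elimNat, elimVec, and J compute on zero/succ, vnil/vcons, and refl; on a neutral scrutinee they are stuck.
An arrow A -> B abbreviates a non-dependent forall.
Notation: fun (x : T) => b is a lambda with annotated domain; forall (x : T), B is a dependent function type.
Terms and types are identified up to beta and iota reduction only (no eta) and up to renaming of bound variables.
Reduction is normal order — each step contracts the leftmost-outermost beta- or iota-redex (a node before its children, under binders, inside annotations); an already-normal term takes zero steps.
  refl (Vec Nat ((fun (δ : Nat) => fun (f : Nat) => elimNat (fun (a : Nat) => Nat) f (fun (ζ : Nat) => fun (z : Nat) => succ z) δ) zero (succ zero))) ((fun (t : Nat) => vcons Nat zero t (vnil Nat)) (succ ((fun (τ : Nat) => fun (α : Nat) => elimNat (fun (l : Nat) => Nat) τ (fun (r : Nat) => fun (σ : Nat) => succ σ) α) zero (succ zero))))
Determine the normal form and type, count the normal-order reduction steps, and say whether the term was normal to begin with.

resulting normal form:
  refl (Vec Nat (succ zero)) (vcons Nat zero (succ (succ zero)) (vnil Nat))
the term's type:
  Eq (Vec Nat (succ zero)) (vcons Nat zero (succ (succ zero)) (vnil Nat)) (vcons Nat zero (succ (succ zero)) (vnil Nat))
steps to reach normal form (normal order): 10
already normal: no
first redex: a beta-redex


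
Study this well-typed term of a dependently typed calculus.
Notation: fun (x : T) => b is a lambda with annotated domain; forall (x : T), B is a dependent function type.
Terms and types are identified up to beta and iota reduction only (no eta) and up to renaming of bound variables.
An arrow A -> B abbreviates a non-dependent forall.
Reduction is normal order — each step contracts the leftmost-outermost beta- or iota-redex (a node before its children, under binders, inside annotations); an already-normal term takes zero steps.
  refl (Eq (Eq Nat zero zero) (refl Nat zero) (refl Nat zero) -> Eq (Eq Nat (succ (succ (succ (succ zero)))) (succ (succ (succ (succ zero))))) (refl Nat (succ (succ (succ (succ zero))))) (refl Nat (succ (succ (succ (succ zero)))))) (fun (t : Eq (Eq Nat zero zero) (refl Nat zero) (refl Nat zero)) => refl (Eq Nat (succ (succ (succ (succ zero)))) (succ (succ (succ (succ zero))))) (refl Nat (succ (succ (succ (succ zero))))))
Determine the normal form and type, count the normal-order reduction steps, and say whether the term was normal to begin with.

resulting normal form:
  refl (Eq (Eq Nat zero zero) (refl Nat zero) (refl Nat zero) -> Eq (Eq Nat (succ (succ (succ (succ zero)))) (succ (succ (succ (succ zero))))) (refl Nat (succ (succ (succ (succ zero))))) (refl Nat (succ (succ (succ (succ zero)))))) (fun (t : Eq (Eq Nat zero zero) (refl Nat zero) (refl Nat zero)) => refl (Eq Nat (succ (succ (succ (succ zero)))) (succ (succ (succ (succ zero))))) (refl Nat (succ (succ (succ (succ zero))))))
inferred type:
  Eq (Eq (Eq Nat zero zero) (refl Nat zero) (refl Nat zero) -> Eq (Eq Nat (succ (succ (succ (succ zero)))) (succ (succ (succ (succ zero))))) (refl Nat (succ (succ (succ (succ zero))))) (refl Nat (succ (succ (succ (succ zero)))))) (fun (t : Eq (Eq Nat zero zero) (refl Nat zero) (refl Nat zero)) => refl (Eq Nat (succ (succ (succ (succ zero)))) (succ (succ (succ (succ zero))))) (refl Nat (succ (succ (succ (succ zero)))))) (fun (θ : Eq (Eq Nat zero zero) (refl Nat zero) (refl Nat zero)) => refl (Eq Nat (succ (succ (succ (succ zero)))) (succ (succ (succ (succ zero))))) (refl Nat (succ (succ (succ (succ zero))))))
reduction steps (normal order): 0
already normal: yes


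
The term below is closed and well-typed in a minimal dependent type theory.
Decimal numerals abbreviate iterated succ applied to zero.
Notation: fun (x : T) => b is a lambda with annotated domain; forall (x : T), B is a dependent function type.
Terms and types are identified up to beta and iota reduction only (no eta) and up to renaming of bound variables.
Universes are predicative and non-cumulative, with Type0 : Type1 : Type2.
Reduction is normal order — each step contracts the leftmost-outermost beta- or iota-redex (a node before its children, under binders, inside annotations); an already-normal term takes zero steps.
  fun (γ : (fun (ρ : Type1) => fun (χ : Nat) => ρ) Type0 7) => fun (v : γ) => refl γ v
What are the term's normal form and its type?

reduced normal form:
  fun (γ : Type0) => fun (ρ : γ) => refl γ ρ
type:
  forall (γ : Type0), forall (ρ : γ), Eq γ ρ ρ
observation: the leftmost-outermost redex is a beta-redex, and normalization takes 2 steps.


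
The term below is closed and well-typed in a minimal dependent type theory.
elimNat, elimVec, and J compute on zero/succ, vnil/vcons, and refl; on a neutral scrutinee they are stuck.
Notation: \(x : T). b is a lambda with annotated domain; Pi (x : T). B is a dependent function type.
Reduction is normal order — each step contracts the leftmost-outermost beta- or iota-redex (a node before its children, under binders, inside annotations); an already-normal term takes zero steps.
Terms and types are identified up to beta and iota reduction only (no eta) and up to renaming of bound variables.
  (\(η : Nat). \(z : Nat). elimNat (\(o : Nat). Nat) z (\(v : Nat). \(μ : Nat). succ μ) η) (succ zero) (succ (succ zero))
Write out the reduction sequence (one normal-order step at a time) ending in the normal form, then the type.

normal-order reduction sequence:
  (\(η : Nat). \(z : Nat). elimNat (\(o : Nat). Nat) z (\(v : Nat). \(μ : Nat). succ μ) η) (succ zero) (succ (succ zero))
  ~> (\(η : Nat). elimNat (\(z : Nat). Nat) η (\(o : Nat). \(v : Nat). succ v) (succ zero)) (succ (succ zero))
  ~> elimNat (\(η : Nat). Nat) (succ (succ zero)) (\(z : Nat). \(o : Nat). succ o) (succ zero)
  ~> (\(η : Nat). \(z : Nat). succ z) zero (elimNat (\(o : Nat). Nat) (succ (succ zero)) (\(v : Nat). \(μ : Nat). succ μ) zero)
  ~> (\(η : Nat). succ η) (elimNat (\(z : Nat). Nat) (succ (succ zero)) (\(o : Nat). \(v : Nat). succ v) zero)
  ~> succ (elimNat (\(η : Nat). Nat) (succ (succ zero)) (\(z : Nat). \(o : Nat). succ o) zero)
  ~> succ (succ (succ zero))
the term's type:
  Nat


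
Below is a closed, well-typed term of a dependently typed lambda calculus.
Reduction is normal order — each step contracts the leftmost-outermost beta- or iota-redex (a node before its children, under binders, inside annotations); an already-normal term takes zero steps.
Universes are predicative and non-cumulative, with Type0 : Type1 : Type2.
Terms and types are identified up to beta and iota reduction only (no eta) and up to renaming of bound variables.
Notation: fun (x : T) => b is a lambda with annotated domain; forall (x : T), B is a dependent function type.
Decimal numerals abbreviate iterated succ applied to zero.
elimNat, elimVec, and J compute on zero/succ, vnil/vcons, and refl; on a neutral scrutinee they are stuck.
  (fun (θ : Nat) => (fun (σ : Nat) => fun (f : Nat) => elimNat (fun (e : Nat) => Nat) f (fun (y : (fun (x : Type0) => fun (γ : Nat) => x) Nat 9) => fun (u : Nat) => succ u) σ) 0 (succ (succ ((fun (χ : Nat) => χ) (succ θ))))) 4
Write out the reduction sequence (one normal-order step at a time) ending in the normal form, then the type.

normal-order reduction:
  (fun (θ : Nat) => (fun (σ : Nat) => fun (f : Nat) => elimNat (fun (e : Nat) => Nat) f (fun (y : (fun (x : Type0) => fun (γ : Nat) => x) Nat 9) => fun (u : Nat) => succ u) σ) 0 (succ (succ ((fun (χ : Nat) => χ) (succ θ))))) 4
  ~> (fun (θ : Nat) => fun (σ : Nat) => elimNat (fun (f : Nat) => Nat) σ (fun (e : (fun (y : Type0) => fun (x : Nat) => y) Nat 9) => fun (γ : Nat) => succ γ) θ) 0 (succ (succ ((fun (u : Nat) => u) 5)))
  ~> (fun (θ : Nat) => elimNat (fun (σ : Nat) => Nat) θ (fun (f : (fun (e : Type0) => fun (y : Nat) => e) Nat 9) => fun (x : Nat) => succ x) 0) (succ (succ ((fun (γ : Nat) => γ) 5)))
  ~> elimNat (fun (θ : Nat) => Nat) (succ (succ ((fun (σ : Nat) => σ) 5))) (fun (f : (fun (e : Type0) => fun (y : Nat) => e) Nat 9) => fun (x : Nat) => succ x) 0
  ~> succ (succ ((fun (θ : Nat) => θ) 5))
  ~> 7
type:
  Nat


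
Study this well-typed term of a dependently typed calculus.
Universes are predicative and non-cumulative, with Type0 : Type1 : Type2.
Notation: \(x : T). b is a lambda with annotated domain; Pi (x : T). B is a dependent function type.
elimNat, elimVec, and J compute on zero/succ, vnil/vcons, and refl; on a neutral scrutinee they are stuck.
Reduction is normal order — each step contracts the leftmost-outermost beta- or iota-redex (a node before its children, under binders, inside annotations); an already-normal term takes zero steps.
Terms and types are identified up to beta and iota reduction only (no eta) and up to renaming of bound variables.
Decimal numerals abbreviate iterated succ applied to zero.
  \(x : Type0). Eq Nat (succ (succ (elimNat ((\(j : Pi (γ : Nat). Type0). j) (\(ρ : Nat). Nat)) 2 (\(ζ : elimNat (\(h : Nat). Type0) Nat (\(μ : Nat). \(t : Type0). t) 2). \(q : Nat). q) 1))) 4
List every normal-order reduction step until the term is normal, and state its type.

normal-order reduction sequence:
  \(x : Type0). Eq Nat (succ (succ (elimNat ((\(j : Pi (γ : Nat). Type0). j) (\(ρ : Nat). Nat)) 2 (\(ζ : elimNat (\(h : Nat). Type0) Nat (\(μ : Nat). \(t : Type0). t) 2). \(q : Nat). q) 1))) 4
  ~> \(x : Type0). Eq Nat (succ (succ ((\(j : elimNat (\(γ : Nat). Type0) Nat (\(ρ : Nat). \(ζ : Type0). ζ) 2). \(h : Nat). h) 0 (elimNat ((\(μ : Pi (t : Nat). Type0). μ) (\(q : Nat). Nat)) 2 (\(s : elimNat (\(τ : Nat). Type0) Nat (\(e : Nat). \(m : Type0). m) 2). \(κ : Nat). κ) 0)))) 4
  ~> \(x : Type0). Eq Nat (succ (succ ((\(j : Nat). j) (elimNat ((\(γ : Pi (ρ : Nat). Type0). γ) (\(ζ : Nat). Nat)) 2 (\(h : elimNat (\(μ : Nat). Type0) Nat (\(t : Nat). \(q : Type0). q) 2). \(s : Nat). s) 0)))) 4
  ~> \(x : Type0). Eq Nat (succ (succ (elimNat ((\(j : Pi (γ : Nat). Type0). j) (\(ρ : Nat). Nat)) 2 (\(ζ : elimNat (\(h : Nat). Type0) Nat (\(μ : Nat). \(t : Type0). t) 2). \(q : Nat). q) 0))) 4
  ~> \(x : Type0). Eq Nat 4 4
inferred type:
  Pi (x : Type0). Type0
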